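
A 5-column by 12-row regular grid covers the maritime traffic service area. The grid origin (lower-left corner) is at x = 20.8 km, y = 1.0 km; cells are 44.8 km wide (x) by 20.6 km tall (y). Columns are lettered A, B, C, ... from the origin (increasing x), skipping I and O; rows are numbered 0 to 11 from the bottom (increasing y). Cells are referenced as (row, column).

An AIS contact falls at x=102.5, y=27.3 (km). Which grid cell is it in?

(1, B)

Column index: ⌊(102.5 − 20.8) / 44.8⌋ = ⌊1.824⌋ = 1 → column B
Row offset from origin: ⌊(27.3 − 1.0) / 20.6⌋ = ⌊1.277⌋ = 1 → row 1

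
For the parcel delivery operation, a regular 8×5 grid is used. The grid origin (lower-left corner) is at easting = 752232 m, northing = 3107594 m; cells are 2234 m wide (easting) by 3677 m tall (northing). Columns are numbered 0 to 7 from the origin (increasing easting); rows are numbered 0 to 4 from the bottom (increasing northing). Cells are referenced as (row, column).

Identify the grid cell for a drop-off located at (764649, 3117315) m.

(2, 5)

Column index: ⌊(764649 − 752232) / 2234⌋ = ⌊5.558⌋ = 5
Row offset from origin: ⌊(3117315 − 3107594) / 3677⌋ = ⌊2.644⌋ = 2 → row 2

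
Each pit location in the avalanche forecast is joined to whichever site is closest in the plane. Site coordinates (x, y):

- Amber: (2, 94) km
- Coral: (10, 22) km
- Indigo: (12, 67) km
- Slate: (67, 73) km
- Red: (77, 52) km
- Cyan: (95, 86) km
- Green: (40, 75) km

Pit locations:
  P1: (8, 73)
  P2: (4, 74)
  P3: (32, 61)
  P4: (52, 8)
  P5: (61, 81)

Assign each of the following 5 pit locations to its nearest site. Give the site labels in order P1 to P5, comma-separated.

P1 → Indigo (d²=52.00)
P2 → Indigo (d²=113.00)
P3 → Green (d²=260.00)
P4 → Coral (d²=1960.00)
P5 → Slate (d²=100.00)

Indigo, Indigo, Green, Coral, Slate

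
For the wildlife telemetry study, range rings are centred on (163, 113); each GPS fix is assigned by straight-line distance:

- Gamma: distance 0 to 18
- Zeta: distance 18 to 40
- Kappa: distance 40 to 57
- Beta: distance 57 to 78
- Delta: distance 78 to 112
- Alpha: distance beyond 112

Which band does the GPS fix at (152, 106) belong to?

Distance = √((152−163)² + (106−113)²) = √(121.000 + 49.000) = 13.038.
0 ≤ 13.038 < 18 → Gamma.

Gamma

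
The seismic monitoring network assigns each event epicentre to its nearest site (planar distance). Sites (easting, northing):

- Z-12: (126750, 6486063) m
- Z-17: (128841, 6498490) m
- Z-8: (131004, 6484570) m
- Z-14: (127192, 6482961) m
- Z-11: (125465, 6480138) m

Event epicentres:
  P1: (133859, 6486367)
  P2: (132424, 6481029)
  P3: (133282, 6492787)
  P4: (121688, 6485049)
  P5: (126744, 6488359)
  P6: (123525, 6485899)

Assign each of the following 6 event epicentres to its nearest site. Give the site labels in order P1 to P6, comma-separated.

Z-8, Z-8, Z-17, Z-12, Z-12, Z-12

P1 → Z-8 (d²=11380234.00)
P2 → Z-8 (d²=14555081.00)
P3 → Z-17 (d²=52246690.00)
P4 → Z-12 (d²=26652040.00)
P5 → Z-12 (d²=5271652.00)
P6 → Z-12 (d²=10427521.00)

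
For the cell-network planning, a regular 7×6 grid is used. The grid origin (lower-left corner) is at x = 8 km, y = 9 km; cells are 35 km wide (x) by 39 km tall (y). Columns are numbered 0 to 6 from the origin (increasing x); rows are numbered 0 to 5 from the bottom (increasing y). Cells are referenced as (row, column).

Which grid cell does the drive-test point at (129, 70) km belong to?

Column index: ⌊(129 − 8) / 35⌋ = ⌊3.457⌋ = 3
Row offset from origin: ⌊(70 − 9) / 39⌋ = ⌊1.564⌋ = 1 → row 1

(1, 3)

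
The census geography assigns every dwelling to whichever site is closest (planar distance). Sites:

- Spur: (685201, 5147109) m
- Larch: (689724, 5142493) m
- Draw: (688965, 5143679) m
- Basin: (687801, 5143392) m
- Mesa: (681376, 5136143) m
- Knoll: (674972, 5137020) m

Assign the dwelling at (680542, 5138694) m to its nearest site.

Squared distances to each site:
Spur: 92518506.000; Larch: 98741525.000; Draw: 95797154.000; Basin: 74764285.000; Mesa: 7203157.000; Knoll: 33827176.000.
Minimum at Mesa.

Mesa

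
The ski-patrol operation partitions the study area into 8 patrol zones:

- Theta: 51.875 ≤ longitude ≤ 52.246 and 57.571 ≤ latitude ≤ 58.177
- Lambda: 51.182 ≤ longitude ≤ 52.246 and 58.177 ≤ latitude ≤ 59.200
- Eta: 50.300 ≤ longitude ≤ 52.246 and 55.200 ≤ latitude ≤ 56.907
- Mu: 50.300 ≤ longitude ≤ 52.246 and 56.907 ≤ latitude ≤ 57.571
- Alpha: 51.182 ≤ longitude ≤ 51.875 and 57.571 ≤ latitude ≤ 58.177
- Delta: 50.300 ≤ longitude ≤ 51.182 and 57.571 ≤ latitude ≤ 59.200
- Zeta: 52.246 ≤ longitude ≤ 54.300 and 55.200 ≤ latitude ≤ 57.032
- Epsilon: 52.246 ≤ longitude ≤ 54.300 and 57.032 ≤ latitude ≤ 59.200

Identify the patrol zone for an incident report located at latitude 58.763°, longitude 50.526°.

The point has longitude = 50.526 and latitude = 58.763.
Only Delta satisfies 50.300 ≤ longitude ≤ 51.182 and 57.571 ≤ latitude ≤ 59.200.

Delta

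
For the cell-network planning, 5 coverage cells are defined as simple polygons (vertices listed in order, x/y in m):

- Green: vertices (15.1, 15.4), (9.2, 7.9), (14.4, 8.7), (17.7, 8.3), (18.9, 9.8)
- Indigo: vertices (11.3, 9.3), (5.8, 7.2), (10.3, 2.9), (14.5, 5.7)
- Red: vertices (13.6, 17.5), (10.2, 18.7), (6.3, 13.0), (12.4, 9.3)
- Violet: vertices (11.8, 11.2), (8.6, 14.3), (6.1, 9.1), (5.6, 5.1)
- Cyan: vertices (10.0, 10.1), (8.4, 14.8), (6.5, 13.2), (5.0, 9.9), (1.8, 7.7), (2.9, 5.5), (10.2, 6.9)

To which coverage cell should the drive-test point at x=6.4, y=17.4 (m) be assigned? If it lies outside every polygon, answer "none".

Cast a ray rightward from (6.4, 17.4). For each polygon, the edges (by vertex number in listed order) whose endpoints lie on opposite sides of y = 17.4, where each meets that height, and whether that is right or left of the point:
Green: no edge straddles that height → 0 crossings.
Indigo: no edge straddles that height → 0 crossings.
Red: 2–3 at x≈9.31 (right), 4–1 at x≈13.59 (right) → 2 crossings.
Violet: no edge straddles that height → 0 crossings.
Cyan: no edge straddles that height → 0 crossings.
All counts are even, so the point lies outside every listed polygon.

none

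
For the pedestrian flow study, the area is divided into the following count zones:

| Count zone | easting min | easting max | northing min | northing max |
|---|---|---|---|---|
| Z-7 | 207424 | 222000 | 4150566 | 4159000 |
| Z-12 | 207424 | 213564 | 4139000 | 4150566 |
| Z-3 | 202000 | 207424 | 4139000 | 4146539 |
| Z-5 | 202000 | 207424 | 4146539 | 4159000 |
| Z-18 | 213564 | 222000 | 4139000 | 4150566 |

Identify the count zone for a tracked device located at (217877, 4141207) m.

The point has easting = 217877 and northing = 4141207.
Only Z-18 satisfies 213564 ≤ easting ≤ 222000 and 4139000 ≤ northing ≤ 4150566.

Z-18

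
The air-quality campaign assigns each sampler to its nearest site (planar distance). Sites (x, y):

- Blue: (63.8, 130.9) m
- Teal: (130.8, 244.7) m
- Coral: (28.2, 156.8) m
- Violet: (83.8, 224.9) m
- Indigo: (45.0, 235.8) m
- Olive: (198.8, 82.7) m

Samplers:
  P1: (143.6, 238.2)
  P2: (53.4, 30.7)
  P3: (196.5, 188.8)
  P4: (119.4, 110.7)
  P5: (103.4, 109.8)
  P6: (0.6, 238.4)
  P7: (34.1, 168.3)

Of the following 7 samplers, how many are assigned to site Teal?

P1 → Teal
P2 → Blue
P3 → Teal
P4 → Blue
P5 → Blue
P6 → Indigo
P7 → Coral
2 of the 7 go to Teal.

2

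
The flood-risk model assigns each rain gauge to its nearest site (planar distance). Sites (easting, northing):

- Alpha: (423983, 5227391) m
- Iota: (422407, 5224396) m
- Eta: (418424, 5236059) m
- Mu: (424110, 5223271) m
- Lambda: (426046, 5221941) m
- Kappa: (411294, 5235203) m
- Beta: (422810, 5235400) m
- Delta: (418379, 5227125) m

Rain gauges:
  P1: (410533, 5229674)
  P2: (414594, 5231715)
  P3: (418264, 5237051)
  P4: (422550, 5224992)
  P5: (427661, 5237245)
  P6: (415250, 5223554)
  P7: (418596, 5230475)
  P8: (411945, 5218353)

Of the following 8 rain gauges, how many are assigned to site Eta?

P1 → Kappa
P2 → Kappa
P3 → Eta
P4 → Iota
P5 → Beta
P6 → Delta
P7 → Delta
P8 → Delta
1 of the 8 goes to Eta.

1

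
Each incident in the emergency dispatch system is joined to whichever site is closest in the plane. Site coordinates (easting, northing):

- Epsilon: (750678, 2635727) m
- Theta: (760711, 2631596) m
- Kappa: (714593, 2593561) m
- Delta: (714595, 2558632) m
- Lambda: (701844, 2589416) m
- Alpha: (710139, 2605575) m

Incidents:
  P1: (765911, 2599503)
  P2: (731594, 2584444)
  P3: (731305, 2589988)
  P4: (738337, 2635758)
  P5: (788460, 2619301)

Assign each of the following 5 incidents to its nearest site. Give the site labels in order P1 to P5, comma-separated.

P1 → Theta (d²=1057000649.00)
P2 → Kappa (d²=372153690.00)
P3 → Kappa (d²=292057273.00)
P4 → Epsilon (d²=152301242.00)
P5 → Theta (d²=921174026.00)

Theta, Kappa, Kappa, Epsilon, Theta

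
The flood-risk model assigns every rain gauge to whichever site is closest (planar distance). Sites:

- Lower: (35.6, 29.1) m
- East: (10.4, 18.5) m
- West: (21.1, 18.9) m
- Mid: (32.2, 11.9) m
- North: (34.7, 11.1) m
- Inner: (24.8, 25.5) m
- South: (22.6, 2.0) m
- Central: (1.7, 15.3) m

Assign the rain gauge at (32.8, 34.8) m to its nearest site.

Squared distances to each site:
Lower: 40.330; East: 767.450; West: 389.700; Mid: 524.770; North: 565.300; Inner: 150.490; South: 1179.880; Central: 1347.460.
Minimum at Lower.

Lower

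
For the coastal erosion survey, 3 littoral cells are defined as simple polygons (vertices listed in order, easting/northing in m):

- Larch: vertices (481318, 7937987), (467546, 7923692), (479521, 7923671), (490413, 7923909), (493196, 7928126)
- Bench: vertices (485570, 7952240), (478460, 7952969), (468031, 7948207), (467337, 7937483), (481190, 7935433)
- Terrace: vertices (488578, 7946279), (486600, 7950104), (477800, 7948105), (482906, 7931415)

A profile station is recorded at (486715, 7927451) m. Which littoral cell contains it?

Cast a ray rightward from (486715, 7927451). For each polygon, the edges (by vertex number in listed order) whose endpoints lie on opposite sides of northing = 7927451, where each meets that height, and whether that is right or left of the point:
Larch: 1–2 at easting≈471167.5 (left), 4–5 at easting≈492750.5 (right) → 1 crossing.
Bench: no edge straddles that height → 0 crossings.
Terrace: no edge straddles that height → 0 crossings.
Only Larch has an odd count, so the point is inside Larch.

Larch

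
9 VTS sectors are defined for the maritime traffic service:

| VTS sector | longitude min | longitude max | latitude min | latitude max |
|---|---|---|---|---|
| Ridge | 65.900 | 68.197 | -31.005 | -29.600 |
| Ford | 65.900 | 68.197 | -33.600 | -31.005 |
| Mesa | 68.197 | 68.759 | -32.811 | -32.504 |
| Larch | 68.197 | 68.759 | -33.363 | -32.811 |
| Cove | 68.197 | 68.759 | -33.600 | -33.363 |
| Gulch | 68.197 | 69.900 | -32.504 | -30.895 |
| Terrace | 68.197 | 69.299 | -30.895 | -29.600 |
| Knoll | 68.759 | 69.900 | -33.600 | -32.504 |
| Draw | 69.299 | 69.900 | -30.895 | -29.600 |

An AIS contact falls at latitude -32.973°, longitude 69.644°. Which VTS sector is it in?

The point has longitude = 69.644 and latitude = -32.973.
Only Knoll satisfies 68.759 ≤ longitude ≤ 69.900 and -33.600 ≤ latitude ≤ -32.504.

Knoll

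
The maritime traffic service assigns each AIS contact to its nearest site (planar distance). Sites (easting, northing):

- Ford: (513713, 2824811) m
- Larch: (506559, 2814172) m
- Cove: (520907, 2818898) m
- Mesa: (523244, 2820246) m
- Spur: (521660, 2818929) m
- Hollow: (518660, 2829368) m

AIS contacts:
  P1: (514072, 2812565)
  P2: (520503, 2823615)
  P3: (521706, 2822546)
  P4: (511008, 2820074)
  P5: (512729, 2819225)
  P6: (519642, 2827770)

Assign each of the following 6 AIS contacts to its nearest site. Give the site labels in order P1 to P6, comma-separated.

Larch, Mesa, Mesa, Ford, Ford, Hollow

P1 → Larch (d²=59027618.00)
P2 → Mesa (d²=18863242.00)
P3 → Mesa (d²=7655444.00)
P4 → Ford (d²=29756194.00)
P5 → Ford (d²=32171652.00)
P6 → Hollow (d²=3517928.00)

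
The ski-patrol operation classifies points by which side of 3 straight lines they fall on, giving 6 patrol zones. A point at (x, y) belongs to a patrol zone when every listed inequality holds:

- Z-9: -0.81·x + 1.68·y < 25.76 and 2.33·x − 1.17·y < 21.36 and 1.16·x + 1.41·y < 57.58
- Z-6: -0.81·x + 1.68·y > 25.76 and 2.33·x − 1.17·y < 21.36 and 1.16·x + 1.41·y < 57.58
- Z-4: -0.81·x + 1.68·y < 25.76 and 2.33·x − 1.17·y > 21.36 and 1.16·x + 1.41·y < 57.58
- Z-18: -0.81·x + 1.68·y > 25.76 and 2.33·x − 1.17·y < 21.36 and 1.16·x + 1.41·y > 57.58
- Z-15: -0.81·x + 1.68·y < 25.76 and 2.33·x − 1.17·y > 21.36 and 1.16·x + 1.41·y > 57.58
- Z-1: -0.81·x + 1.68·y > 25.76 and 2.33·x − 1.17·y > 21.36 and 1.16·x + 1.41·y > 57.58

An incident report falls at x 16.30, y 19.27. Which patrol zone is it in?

-0.81·16.30 + 1.68·19.27 = 19.171, which is < 25.76
2.33·16.30 − 1.17·19.27 = 15.433, which is < 21.36
1.16·16.30 + 1.41·19.27 = 46.079, which is < 57.58
This sign pattern matches Z-9.

Z-9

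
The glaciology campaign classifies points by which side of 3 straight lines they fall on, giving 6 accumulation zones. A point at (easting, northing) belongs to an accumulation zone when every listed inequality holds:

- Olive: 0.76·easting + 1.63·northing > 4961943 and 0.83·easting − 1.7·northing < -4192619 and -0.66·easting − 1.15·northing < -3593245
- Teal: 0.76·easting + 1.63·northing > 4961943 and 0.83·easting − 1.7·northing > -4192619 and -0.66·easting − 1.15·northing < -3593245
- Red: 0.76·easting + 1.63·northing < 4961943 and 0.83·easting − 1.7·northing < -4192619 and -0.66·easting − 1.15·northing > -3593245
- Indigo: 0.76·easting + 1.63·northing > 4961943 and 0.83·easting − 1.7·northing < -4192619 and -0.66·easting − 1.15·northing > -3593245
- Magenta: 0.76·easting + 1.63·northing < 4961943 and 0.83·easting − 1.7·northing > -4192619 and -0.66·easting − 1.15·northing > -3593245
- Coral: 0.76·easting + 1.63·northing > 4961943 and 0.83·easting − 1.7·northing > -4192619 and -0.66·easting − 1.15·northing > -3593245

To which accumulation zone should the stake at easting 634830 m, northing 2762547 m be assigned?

0.76·634830 + 1.63·2762547 = 4985422.410, which is > 4961943
0.83·634830 − 1.7·2762547 = -4169421.000, which is > -4192619
-0.66·634830 − 1.15·2762547 = -3595916.850, which is < -3593245
This sign pattern matches Teal.

Teal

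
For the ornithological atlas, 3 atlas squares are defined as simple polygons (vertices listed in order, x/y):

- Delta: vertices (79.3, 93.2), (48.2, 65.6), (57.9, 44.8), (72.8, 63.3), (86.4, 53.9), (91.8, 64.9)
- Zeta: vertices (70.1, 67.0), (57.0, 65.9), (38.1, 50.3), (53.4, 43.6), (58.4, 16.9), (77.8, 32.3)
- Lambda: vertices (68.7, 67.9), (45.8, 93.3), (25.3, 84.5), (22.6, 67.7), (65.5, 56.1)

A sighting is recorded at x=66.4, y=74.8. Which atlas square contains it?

Cast a ray rightward from (66.4, 74.8). For each polygon, the edges (by vertex number in listed order) whose endpoints lie on opposite sides of y = 74.8, where each meets that height, and whether that is right or left of the point:
Delta: 1–2 at x≈58.57 (left), 6–1 at x≈87.43 (right) → 1 crossing.
Zeta: no edge straddles that height → 0 crossings.
Lambda: 1–2 at x≈62.48 (left), 3–4 at x≈23.74 (left) → 0 crossings.
Only Delta has an odd count, so the point is inside Delta.

Delta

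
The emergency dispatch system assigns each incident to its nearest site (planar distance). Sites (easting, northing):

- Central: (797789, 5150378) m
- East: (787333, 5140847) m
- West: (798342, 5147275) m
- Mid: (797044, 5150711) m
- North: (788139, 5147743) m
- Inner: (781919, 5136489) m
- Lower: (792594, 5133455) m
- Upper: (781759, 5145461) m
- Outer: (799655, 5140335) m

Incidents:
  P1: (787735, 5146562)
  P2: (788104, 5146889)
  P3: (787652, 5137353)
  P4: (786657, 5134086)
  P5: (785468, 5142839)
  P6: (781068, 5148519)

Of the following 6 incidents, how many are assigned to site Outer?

0

P1 → North
P2 → North
P3 → East
P4 → Inner
P5 → East
P6 → Upper
0 of the 6 go to Outer.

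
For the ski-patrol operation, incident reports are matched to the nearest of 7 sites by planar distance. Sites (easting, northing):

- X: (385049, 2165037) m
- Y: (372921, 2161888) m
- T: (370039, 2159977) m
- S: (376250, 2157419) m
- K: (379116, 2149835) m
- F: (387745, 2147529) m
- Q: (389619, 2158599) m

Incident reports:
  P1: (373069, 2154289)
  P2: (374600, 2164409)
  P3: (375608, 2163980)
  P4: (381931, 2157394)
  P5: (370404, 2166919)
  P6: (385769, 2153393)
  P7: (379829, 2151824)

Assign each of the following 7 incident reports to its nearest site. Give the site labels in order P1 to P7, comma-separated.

S, Y, Y, S, Y, F, K

P1 → S (d²=19915661.00)
P2 → Y (d²=9174482.00)
P3 → Y (d²=11596433.00)
P4 → S (d²=32274386.00)
P5 → Y (d²=31646250.00)
P6 → F (d²=38291072.00)
P7 → K (d²=4464490.00)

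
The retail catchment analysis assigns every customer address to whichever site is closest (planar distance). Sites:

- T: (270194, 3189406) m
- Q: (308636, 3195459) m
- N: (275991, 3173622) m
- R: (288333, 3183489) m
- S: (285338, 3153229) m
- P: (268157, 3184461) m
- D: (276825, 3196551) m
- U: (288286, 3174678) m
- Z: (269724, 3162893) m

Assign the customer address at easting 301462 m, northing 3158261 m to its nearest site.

Squared distances to each site:
T: 1947698849.000; Q: 1435157480.000; N: 884732162.000; R: 808822625.000; S: 285304400.000; P: 1795663025.000; D: 2073105869.000; U: 443124865.000; Z: 1028756068.000.
Minimum at S.

S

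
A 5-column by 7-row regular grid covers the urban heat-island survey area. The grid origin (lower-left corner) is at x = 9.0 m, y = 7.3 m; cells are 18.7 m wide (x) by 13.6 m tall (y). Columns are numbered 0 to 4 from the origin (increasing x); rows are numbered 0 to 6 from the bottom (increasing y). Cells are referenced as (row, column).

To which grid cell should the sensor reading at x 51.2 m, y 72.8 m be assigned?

(4, 2)

Column index: ⌊(51.2 − 9.0) / 18.7⌋ = ⌊2.257⌋ = 2
Row offset from origin: ⌊(72.8 − 7.3) / 13.6⌋ = ⌊4.816⌋ = 4 → row 4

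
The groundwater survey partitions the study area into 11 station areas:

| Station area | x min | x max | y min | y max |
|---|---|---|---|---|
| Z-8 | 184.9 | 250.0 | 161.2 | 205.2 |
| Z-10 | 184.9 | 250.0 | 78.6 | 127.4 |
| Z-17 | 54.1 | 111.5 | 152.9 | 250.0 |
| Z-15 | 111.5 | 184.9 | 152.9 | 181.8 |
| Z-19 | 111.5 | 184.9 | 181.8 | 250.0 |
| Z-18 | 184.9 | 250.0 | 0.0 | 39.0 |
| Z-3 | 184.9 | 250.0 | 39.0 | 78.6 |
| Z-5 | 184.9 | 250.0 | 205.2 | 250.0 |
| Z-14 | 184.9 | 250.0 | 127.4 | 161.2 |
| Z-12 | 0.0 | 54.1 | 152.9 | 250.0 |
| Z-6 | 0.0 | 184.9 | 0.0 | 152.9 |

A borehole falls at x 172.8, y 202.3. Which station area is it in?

The point has x = 172.8 and y = 202.3.
Only Z-19 satisfies 111.5 ≤ x ≤ 184.9 and 181.8 ≤ y ≤ 250.0.

Z-19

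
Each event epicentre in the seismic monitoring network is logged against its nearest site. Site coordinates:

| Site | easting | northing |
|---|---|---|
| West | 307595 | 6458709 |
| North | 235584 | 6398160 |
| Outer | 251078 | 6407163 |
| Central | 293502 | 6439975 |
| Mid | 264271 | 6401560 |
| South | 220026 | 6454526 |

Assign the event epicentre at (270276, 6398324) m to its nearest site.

Squared distances to each site:
West: 5039055986.000; North: 1203561760.000; Outer: 446691125.000; Central: 2274252877.000; Mid: 46531721.000; South: 5683727304.000.
Minimum at Mid.

Mid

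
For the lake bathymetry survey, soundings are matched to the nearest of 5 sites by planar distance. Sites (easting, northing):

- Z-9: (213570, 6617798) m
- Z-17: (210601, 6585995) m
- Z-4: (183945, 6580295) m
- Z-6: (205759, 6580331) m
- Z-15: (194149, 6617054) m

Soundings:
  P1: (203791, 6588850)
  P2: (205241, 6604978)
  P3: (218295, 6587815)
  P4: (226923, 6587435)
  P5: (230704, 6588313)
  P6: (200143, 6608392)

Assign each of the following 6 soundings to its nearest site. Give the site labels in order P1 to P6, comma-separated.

P1 → Z-17 (d²=54527125.00)
P2 → Z-9 (d²=233724641.00)
P3 → Z-17 (d²=62510036.00)
P4 → Z-17 (d²=268481284.00)
P5 → Z-17 (d²=409503733.00)
P6 → Z-15 (d²=110958280.00)

Z-17, Z-9, Z-17, Z-17, Z-17, Z-15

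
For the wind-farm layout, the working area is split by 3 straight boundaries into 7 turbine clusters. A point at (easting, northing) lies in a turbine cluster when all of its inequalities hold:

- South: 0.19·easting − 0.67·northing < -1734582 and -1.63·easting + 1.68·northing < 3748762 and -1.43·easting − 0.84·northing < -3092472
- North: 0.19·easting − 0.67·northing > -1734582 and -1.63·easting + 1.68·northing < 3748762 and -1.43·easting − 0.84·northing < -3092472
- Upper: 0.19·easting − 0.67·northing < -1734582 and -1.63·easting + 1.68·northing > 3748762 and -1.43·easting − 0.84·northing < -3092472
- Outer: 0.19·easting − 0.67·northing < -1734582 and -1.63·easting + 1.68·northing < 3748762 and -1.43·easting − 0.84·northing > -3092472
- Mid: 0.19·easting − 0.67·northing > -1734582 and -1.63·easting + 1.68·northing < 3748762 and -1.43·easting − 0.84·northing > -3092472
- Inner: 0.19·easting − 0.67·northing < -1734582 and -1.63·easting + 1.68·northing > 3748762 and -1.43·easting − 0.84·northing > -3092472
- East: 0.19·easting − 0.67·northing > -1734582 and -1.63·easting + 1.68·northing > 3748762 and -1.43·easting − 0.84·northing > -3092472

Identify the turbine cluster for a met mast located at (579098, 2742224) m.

North

0.19·579098 − 0.67·2742224 = -1727261.460, which is > -1734582
-1.63·579098 + 1.68·2742224 = 3663006.580, which is < 3748762
-1.43·579098 − 0.84·2742224 = -3131578.300, which is < -3092472
This sign pattern matches North.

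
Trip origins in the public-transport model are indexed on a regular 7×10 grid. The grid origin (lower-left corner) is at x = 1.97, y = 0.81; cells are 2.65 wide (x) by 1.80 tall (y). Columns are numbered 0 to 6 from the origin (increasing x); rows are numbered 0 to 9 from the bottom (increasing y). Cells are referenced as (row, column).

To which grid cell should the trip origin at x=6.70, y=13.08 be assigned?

(6, 1)

Column index: ⌊(6.70 − 1.97) / 2.65⌋ = ⌊1.785⌋ = 1
Row offset from origin: ⌊(13.08 − 0.81) / 1.80⌋ = ⌊6.817⌋ = 6 → row 6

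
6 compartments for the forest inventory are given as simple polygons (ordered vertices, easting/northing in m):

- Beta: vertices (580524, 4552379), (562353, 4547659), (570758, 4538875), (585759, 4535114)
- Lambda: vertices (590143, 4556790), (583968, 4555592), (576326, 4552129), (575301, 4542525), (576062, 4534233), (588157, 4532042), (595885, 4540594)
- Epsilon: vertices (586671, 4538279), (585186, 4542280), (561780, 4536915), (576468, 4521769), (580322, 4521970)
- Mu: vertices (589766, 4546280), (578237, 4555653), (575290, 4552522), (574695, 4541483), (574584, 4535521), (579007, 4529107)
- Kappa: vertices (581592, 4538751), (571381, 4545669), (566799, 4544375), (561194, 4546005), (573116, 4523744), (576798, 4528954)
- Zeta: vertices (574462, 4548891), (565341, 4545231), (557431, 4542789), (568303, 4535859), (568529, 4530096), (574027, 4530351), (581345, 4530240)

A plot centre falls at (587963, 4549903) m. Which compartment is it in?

Cast a ray rightward from (587963, 4549903). For each polygon, the edges (by vertex number in listed order) whose endpoints lie on opposite sides of northing = 4549903, where each meets that height, and whether that is right or left of the point:
Beta: 1–2 at easting≈570991.9 (left), 4–1 at easting≈581274.8 (left) → 0 crossings.
Lambda: 3–4 at easting≈576088.4 (left), 7–1 at easting≈592584.7 (right) → 1 crossing.
Epsilon: no edge straddles that height → 0 crossings.
Mu: 1–2 at easting≈585309.6 (left), 3–4 at easting≈575148.8 (left) → 0 crossings.
Kappa: no edge straddles that height → 0 crossings.
Zeta: no edge straddles that height → 0 crossings.
Only Lambda has an odd count, so the point is inside Lambda.

Lambda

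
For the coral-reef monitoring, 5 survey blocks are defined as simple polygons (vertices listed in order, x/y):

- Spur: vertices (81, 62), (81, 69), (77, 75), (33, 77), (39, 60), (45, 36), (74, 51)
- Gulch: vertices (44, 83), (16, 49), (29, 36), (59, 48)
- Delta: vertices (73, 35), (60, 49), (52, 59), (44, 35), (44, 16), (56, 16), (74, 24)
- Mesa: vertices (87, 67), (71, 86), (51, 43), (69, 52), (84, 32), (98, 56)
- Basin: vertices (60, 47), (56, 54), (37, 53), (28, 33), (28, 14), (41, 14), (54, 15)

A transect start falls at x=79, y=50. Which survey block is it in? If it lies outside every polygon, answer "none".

Mesa

Cast a ray rightward from (79, 50). For each polygon, the edges (by vertex number in listed order) whose endpoints lie on opposite sides of y = 50, where each meets that height, and whether that is right or left of the point:
Spur: 5–6 at x≈41.5 (left), 6–7 at x≈72.1 (left) → 0 crossings.
Gulch: 1–2 at x≈16.8 (left), 4–1 at x≈58.1 (left) → 0 crossings.
Delta: 2–3 at x≈59.2 (left), 3–4 at x≈49.0 (left) → 0 crossings.
Mesa: 2–3 at x≈54.3 (left), 3–4 at x≈65.0 (left), 4–5 at x≈70.5 (left), 5–6 at x≈94.5 (right) → 1 crossing.
Basin: 1–2 at x≈58.3 (left), 3–4 at x≈35.6 (left) → 0 crossings.
Only Mesa has an odd count, so the point is inside Mesa.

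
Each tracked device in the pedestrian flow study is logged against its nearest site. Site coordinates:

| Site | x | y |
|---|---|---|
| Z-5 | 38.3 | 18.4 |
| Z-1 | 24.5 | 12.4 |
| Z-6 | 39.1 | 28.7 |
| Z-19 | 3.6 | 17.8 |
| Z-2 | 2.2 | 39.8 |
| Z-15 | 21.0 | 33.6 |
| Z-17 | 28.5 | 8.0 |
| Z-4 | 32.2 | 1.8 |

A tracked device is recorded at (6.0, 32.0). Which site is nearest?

Squared distances to each site:
Z-5: 1228.250; Z-1: 726.410; Z-6: 1106.500; Z-19: 207.400; Z-2: 75.280; Z-15: 227.560; Z-17: 1082.250; Z-4: 1598.480.
Minimum at Z-2.

Z-2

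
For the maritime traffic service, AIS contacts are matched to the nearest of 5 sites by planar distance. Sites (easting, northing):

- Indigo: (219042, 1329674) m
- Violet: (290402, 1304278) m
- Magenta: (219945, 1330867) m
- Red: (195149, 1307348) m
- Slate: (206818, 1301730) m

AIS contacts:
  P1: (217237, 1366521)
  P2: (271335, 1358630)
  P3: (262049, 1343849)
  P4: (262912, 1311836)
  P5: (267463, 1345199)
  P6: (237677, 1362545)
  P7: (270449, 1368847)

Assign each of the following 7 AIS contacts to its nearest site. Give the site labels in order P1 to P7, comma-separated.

P1 → Magenta (d²=1278540980.00)
P2 → Violet (d²=3317690393.00)
P3 → Magenta (d²=1941279140.00)
P4 → Violet (d²=812823464.00)
P5 → Violet (d²=2200725962.00)
P6 → Magenta (d²=1317919508.00)
P7 → Magenta (d²=3993134416.00)

Magenta, Violet, Magenta, Violet, Violet, Magenta, Magenta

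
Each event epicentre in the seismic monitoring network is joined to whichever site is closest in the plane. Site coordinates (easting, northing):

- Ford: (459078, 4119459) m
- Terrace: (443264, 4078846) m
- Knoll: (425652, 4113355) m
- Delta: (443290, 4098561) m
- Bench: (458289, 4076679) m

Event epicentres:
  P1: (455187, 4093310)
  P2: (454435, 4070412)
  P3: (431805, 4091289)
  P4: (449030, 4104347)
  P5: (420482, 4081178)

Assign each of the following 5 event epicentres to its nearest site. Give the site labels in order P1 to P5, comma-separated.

P1 → Delta (d²=169111610.00)
P2 → Bench (d²=54128605.00)
P3 → Delta (d²=184787209.00)
P4 → Delta (d²=66425396.00)
P5 → Terrace (d²=524457748.00)

Delta, Bench, Delta, Delta, Terrace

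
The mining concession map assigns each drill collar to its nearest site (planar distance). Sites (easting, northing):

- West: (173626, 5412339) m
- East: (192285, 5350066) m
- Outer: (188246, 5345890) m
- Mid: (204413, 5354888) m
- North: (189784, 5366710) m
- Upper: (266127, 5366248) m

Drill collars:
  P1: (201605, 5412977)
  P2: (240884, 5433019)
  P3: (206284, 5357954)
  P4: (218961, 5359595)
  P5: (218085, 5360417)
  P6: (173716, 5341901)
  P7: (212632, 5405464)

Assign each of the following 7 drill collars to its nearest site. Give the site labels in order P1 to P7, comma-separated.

P1 → West (d²=783231485.00)
P2 → West (d²=4951300964.00)
P3 → Mid (d²=12900997.00)
P4 → Mid (d²=233800153.00)
P5 → Mid (d²=217493425.00)
P6 → Outer (d²=227033021.00)
P7 → West (d²=1568733661.00)

West, West, Mid, Mid, Mid, Outer, West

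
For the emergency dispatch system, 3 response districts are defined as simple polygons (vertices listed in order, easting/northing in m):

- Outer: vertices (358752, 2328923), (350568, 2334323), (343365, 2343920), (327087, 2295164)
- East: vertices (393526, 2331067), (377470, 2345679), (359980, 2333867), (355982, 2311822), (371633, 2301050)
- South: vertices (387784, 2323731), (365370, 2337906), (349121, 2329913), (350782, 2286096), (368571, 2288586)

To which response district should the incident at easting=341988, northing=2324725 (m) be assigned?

Outer

Cast a ray rightward from (341988, 2324725). For each polygon, the edges (by vertex number in listed order) whose endpoints lie on opposite sides of northing = 2324725, where each meets that height, and whether that is right or left of the point:
Outer: 3–4 at easting≈336956.4 (left), 4–1 at easting≈354814.4 (right) → 1 crossing.
East: 3–4 at easting≈358322.0 (right), 5–1 at easting≈388900.4 (right) → 2 crossings.
South: 1–2 at easting≈386212.3 (right), 3–4 at easting≈349317.7 (right) → 2 crossings.
Only Outer has an odd count, so the point is inside Outer.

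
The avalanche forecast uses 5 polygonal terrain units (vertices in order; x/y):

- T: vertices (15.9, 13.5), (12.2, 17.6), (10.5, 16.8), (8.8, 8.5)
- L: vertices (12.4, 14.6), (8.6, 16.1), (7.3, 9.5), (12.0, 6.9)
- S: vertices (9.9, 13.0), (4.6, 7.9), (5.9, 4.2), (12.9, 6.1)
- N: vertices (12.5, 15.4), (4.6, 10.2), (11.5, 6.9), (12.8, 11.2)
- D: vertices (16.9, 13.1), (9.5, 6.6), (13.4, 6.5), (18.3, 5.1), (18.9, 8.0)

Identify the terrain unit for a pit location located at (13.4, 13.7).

T

Cast a ray rightward from (13.4, 13.7). For each polygon, the edges (by vertex number in listed order) whose endpoints lie on opposite sides of y = 13.7, where each meets that height, and whether that is right or left of the point:
T: 1–2 at x≈15.72 (right), 3–4 at x≈9.87 (left) → 1 crossing.
L: 2–3 at x≈8.13 (left), 4–1 at x≈12.35 (left) → 0 crossings.
S: no edge straddles that height → 0 crossings.
N: 1–2 at x≈9.92 (left), 4–1 at x≈12.62 (left) → 0 crossings.
D: no edge straddles that height → 0 crossings.
Only T has an odd count, so the point is inside T.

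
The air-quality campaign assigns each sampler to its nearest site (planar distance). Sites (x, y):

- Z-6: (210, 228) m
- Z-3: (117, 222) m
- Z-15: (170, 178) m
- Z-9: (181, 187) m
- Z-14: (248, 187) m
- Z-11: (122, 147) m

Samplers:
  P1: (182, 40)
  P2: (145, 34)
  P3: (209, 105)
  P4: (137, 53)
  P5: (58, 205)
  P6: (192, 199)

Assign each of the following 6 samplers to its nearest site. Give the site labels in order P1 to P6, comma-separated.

Z-11, Z-11, Z-15, Z-11, Z-3, Z-9

P1 → Z-11 (d²=15049.00)
P2 → Z-11 (d²=13298.00)
P3 → Z-15 (d²=6850.00)
P4 → Z-11 (d²=9061.00)
P5 → Z-3 (d²=3770.00)
P6 → Z-9 (d²=265.00)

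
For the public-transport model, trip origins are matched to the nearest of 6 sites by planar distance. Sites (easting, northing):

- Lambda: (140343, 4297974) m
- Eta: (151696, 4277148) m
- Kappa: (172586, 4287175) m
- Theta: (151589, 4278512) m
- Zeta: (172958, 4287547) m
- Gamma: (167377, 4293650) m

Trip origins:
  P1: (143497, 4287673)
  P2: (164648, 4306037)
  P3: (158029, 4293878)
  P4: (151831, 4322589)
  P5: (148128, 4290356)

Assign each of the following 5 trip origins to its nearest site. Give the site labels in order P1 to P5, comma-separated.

Lambda, Gamma, Gamma, Lambda, Lambda

P1 → Lambda (d²=116058317.00)
P2 → Gamma (d²=160885210.00)
P3 → Gamma (d²=87437088.00)
P4 → Lambda (d²=737872369.00)
P5 → Lambda (d²=118640149.00)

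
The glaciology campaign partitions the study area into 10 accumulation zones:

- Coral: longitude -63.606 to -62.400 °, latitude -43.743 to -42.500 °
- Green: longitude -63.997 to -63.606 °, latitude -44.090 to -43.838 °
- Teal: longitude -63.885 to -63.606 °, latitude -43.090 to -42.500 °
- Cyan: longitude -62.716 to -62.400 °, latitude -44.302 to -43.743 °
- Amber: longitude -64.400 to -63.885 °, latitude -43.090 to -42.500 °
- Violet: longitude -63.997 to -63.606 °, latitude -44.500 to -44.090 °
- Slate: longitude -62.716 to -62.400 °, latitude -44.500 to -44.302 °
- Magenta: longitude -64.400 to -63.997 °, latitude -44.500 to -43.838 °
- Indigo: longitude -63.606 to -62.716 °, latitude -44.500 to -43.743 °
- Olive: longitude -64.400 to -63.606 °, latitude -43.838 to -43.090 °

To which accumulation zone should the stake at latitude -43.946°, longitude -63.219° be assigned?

The point has longitude = -63.219 and latitude = -43.946.
Only Indigo satisfies -63.606 ≤ longitude ≤ -62.716 and -44.500 ≤ latitude ≤ -43.743.

Indigo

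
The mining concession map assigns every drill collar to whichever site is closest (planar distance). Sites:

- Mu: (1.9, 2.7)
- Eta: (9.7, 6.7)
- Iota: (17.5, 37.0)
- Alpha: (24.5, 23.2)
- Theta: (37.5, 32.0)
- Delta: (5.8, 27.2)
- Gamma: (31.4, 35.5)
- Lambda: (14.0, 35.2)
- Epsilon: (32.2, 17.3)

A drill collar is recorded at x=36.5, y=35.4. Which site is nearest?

Squared distances to each site:
Mu: 2266.450; Eta: 1541.930; Iota: 363.560; Alpha: 292.840; Theta: 12.560; Delta: 1009.730; Gamma: 26.020; Lambda: 506.290; Epsilon: 346.100.
Minimum at Theta.

Theta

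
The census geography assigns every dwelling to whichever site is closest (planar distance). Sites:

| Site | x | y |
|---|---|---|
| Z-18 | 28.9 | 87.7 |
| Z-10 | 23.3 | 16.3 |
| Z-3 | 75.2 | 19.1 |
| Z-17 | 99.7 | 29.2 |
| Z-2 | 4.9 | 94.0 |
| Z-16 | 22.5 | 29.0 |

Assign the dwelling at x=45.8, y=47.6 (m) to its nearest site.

Squared distances to each site:
Z-18: 1893.620; Z-10: 1485.940; Z-3: 1676.610; Z-17: 3243.770; Z-2: 3825.770; Z-16: 888.850.
Minimum at Z-16.

Z-16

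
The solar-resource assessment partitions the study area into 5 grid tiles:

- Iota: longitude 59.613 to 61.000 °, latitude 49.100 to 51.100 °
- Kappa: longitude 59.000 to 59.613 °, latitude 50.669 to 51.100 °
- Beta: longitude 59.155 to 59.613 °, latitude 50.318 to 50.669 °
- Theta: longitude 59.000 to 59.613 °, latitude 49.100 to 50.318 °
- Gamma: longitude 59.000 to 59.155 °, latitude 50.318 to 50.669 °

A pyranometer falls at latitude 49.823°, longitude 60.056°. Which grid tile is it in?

Iota

The point has longitude = 60.056 and latitude = 49.823.
Only Iota satisfies 59.613 ≤ longitude ≤ 61.000 and 49.100 ≤ latitude ≤ 51.100.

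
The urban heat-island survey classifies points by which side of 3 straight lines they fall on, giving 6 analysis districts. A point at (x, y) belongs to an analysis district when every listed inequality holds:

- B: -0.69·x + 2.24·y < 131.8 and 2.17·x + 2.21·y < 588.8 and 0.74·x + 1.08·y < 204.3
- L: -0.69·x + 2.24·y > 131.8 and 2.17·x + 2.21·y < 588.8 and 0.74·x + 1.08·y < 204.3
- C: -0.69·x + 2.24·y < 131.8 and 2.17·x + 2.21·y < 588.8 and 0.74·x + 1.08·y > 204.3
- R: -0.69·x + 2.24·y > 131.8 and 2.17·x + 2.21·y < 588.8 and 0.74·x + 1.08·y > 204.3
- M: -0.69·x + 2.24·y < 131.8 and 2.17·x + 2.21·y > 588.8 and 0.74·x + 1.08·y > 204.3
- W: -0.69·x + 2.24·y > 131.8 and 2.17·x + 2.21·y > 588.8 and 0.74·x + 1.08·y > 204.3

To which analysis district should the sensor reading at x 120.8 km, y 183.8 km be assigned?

W

-0.69·120.8 + 2.24·183.8 = 328.360, which is > 131.8
2.17·120.8 + 2.21·183.8 = 668.334, which is > 588.8
0.74·120.8 + 1.08·183.8 = 287.896, which is > 204.3
This sign pattern matches W.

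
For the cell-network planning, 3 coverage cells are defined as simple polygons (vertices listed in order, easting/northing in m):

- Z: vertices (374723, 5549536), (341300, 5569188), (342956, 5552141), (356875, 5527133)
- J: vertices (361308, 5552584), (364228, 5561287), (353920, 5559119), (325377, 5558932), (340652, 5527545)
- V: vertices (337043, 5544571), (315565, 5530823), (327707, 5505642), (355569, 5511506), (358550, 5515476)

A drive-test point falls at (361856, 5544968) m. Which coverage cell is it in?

Cast a ray rightward from (361856, 5544968). For each polygon, the edges (by vertex number in listed order) whose endpoints lie on opposite sides of northing = 5544968, where each meets that height, and whether that is right or left of the point:
Z: 3–4 at easting≈346948.4 (left), 4–1 at easting≈371083.8 (right) → 1 crossing.
J: 4–5 at easting≈332172.8 (left), 5–1 at easting≈355025.2 (left) → 0 crossings.
V: no edge straddles that height → 0 crossings.
Only Z has an odd count, so the point is inside Z.

Z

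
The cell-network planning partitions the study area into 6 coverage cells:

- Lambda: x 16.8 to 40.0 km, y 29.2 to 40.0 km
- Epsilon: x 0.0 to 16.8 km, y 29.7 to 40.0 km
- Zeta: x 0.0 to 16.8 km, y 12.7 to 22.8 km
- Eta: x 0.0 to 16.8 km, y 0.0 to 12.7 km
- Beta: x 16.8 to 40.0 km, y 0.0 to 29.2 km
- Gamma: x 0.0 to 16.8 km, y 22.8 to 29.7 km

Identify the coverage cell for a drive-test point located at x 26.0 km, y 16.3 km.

The point has x = 26.0 and y = 16.3.
Only Beta satisfies 16.8 ≤ x ≤ 40.0 and 0.0 ≤ y ≤ 29.2.

Beta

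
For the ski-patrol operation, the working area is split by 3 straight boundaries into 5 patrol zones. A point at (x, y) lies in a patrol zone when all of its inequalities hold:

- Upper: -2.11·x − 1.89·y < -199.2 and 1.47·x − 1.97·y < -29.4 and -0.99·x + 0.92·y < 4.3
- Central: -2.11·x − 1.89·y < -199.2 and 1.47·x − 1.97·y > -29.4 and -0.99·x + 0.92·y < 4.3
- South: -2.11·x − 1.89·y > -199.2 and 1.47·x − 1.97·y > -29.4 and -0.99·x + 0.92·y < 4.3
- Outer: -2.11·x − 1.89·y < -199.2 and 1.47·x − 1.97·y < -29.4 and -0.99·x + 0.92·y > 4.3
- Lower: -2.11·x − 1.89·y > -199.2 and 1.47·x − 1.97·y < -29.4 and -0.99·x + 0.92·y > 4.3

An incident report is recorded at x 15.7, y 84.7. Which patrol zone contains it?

-2.11·15.7 − 1.89·84.7 = -193.210, which is > -199.2
1.47·15.7 − 1.97·84.7 = -143.780, which is < -29.4
-0.99·15.7 + 0.92·84.7 = 62.381, which is > 4.3
This sign pattern matches Lower.

Lower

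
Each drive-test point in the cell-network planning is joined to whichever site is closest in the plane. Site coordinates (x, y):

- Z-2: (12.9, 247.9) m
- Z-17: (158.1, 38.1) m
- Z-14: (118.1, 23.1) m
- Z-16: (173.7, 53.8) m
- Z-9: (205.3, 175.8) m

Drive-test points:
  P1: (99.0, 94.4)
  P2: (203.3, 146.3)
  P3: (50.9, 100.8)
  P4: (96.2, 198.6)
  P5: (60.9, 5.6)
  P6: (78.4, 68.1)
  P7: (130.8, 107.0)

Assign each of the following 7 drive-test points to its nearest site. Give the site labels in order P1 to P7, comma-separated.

Z-14, Z-9, Z-14, Z-2, Z-14, Z-14, Z-16

P1 → Z-14 (d²=5448.50)
P2 → Z-9 (d²=874.25)
P3 → Z-14 (d²=10553.13)
P4 → Z-2 (d²=9369.38)
P5 → Z-14 (d²=3578.09)
P6 → Z-14 (d²=3601.09)
P7 → Z-16 (d²=4670.65)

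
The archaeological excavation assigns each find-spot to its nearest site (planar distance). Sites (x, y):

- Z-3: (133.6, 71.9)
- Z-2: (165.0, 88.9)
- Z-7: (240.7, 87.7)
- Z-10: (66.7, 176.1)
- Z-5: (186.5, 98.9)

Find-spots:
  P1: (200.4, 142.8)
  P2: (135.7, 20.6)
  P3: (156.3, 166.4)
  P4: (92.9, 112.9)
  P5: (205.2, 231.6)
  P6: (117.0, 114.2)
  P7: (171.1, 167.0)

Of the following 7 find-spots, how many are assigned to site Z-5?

4

P1 → Z-5
P2 → Z-3
P3 → Z-5
P4 → Z-3
P5 → Z-5
P6 → Z-3
P7 → Z-5
4 of the 7 go to Z-5.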